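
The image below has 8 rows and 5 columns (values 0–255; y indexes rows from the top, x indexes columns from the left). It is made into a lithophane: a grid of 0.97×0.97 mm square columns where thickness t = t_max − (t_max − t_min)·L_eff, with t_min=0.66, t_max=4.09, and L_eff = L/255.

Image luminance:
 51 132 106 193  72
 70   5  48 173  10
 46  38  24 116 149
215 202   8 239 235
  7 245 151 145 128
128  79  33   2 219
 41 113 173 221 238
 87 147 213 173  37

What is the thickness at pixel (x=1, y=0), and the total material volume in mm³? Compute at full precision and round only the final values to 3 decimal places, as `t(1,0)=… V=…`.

t(1,0)=2.314 V=94.296

span = t_max - t_min = 4.09 - 0.66 = 3.430
L(1,0) = 132, L_eff = 132/255 = 0.517647
t(1,0) = 4.09 - 3.430·0.517647 = 2.314
Σt over all 8·5 pixels = 638896/6375 ≈ 100.2189804
V = pitch²·Σt = 0.97²·638896/6375 = 94.296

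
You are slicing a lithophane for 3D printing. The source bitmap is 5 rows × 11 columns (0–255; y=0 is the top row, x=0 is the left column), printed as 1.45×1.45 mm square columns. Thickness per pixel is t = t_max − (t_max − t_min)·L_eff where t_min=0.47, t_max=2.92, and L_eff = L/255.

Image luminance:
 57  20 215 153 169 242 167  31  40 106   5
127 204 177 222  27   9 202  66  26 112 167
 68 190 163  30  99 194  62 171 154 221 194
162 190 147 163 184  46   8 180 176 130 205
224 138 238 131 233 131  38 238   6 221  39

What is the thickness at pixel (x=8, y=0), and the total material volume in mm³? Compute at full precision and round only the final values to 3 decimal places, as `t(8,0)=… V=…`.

span = t_max - t_min = 2.92 - 0.47 = 2.450
L(8,0) = 40, L_eff = 40/255 = 0.156863
t(8,0) = 2.92 - 2.450·0.156863 = 2.536
Σt over all 5·11 pixels = 230239/2550 ≈ 90.2898039
V = pitch²·Σt = 1.45²·230239/2550 = 189.834

t(8,0)=2.536 V=189.834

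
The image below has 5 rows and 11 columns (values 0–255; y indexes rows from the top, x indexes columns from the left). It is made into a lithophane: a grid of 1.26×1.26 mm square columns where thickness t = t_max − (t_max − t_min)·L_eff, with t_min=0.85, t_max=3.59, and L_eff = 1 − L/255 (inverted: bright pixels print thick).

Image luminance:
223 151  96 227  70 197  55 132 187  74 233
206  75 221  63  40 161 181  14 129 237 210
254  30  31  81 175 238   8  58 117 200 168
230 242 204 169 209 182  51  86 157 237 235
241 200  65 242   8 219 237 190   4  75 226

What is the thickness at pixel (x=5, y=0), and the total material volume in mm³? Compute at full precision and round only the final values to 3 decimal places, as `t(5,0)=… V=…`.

t(5,0)=2.967 V=214.973

span = t_max - t_min = 3.59 - 0.85 = 2.740
L(5,0) = 197, L_eff = 1 - 197/255 = 0.227451 (inverted)
t(5,0) = 3.59 - 2.740·0.227451 = 2.967
Σt over all 5·11 pixels = 3452899/25500 ≈ 135.4078039
V = pitch²·Σt = 1.26²·3452899/25500 = 214.973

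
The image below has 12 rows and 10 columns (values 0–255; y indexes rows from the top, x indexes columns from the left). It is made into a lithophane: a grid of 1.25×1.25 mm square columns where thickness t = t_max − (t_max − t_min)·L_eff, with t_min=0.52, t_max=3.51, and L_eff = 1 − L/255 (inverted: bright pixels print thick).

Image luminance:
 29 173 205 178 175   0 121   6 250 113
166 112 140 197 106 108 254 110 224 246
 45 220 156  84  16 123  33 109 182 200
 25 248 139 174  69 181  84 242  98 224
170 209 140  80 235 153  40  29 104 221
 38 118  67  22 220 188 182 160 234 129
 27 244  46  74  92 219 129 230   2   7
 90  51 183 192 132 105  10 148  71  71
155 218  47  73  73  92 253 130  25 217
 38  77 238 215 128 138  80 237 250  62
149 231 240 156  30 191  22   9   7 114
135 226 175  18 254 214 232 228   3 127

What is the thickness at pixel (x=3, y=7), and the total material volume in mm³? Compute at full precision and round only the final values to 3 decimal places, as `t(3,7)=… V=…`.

span = t_max - t_min = 3.51 - 0.52 = 2.990
L(3,7) = 192, L_eff = 1 - 192/255 = 0.247059 (inverted)
t(3,7) = 3.51 - 2.990·0.247059 = 2.771
Σt over all 12·10 pixels = 3177733/12750 ≈ 249.2339608
V = pitch²·Σt = 1.25²·3177733/12750 = 389.428

t(3,7)=2.771 V=389.428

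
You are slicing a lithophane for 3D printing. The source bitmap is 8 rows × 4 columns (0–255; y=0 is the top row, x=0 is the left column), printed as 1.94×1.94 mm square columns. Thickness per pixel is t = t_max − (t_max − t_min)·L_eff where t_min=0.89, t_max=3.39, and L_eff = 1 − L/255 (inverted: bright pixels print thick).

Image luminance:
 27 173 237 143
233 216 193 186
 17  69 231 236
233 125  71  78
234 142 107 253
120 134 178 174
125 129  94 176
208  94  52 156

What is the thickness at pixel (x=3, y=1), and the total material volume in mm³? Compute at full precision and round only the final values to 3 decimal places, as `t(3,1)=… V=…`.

span = t_max - t_min = 3.39 - 0.89 = 2.500
L(3,1) = 186, L_eff = 1 - 186/255 = 0.270588 (inverted)
t(3,1) = 3.39 - 2.500·0.270588 = 2.714
Σt over all 8·4 pixels = 96862/1275 ≈ 75.9701961
V = pitch²·Σt = 1.94²·96862/1275 = 285.921

t(3,1)=2.714 V=285.921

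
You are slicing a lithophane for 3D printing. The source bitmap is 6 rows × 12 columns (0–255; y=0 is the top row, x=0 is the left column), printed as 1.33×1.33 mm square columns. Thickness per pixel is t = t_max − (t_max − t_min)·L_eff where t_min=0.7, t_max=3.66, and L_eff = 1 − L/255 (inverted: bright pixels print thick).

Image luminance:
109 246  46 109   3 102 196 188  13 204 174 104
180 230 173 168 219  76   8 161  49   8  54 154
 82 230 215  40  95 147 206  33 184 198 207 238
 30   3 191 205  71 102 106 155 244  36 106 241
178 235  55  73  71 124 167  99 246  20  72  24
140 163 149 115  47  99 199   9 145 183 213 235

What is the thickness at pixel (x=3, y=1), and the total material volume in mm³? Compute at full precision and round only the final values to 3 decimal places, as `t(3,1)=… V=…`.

t(3,1)=2.650 V=282.164

span = t_max - t_min = 3.66 - 0.7 = 2.960
L(3,1) = 168, L_eff = 1 - 168/255 = 0.341176 (inverted)
t(3,1) = 3.66 - 2.960·0.341176 = 2.650
Σt over all 6·12 pixels = 40676/255 ≈ 159.5137255
V = pitch²·Σt = 1.33²·40676/255 = 282.164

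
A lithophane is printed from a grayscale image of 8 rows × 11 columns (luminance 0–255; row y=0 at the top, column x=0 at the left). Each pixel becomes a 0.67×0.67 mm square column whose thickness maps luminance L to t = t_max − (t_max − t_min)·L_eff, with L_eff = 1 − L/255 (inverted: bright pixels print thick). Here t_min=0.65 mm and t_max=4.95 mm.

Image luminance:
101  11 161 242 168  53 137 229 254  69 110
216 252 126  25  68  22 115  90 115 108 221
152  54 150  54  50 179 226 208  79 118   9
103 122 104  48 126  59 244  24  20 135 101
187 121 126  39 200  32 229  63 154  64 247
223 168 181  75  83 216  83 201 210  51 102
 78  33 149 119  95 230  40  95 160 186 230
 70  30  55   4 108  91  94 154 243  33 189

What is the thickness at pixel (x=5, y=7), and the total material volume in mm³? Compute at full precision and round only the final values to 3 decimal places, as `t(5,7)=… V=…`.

span = t_max - t_min = 4.95 - 0.65 = 4.300
L(5,7) = 91, L_eff = 1 - 91/255 = 0.643137 (inverted)
t(5,7) = 4.95 - 4.300·0.643137 = 2.185
Σt over all 8·11 pixels = 610217/2550 ≈ 239.3007843
V = pitch²·Σt = 0.67²·610217/2550 = 107.422

t(5,7)=2.185 V=107.422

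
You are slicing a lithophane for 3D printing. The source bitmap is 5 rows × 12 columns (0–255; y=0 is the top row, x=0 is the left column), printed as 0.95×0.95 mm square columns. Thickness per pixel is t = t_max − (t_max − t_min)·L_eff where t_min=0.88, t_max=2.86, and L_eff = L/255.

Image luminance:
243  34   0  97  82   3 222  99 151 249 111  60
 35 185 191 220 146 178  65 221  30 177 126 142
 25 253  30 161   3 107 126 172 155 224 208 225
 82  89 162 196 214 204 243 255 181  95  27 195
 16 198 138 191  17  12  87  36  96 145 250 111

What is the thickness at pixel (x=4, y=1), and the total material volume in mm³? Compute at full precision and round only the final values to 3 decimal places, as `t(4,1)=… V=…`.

t(4,1)=1.726 V=98.836

span = t_max - t_min = 2.86 - 0.88 = 1.980
L(4,1) = 146, L_eff = 146/255 = 0.572549
t(4,1) = 2.86 - 1.980·0.572549 = 1.726
Σt over all 5·12 pixels = 232716/2125 ≈ 109.5134118
V = pitch²·Σt = 0.95²·232716/2125 = 98.836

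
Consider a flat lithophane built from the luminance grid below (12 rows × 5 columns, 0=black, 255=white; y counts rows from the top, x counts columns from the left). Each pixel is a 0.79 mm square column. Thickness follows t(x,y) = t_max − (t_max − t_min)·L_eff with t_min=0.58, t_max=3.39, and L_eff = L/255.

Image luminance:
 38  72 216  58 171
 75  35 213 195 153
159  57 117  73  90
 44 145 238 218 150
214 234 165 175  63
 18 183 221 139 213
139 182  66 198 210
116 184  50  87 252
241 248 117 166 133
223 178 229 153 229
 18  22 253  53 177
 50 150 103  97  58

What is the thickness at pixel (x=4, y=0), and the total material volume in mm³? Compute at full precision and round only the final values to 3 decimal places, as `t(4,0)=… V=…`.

t(4,0)=1.506 V=68.320

span = t_max - t_min = 3.39 - 0.58 = 2.810
L(4,0) = 171, L_eff = 171/255 = 0.670588
t(4,0) = 3.39 - 2.810·0.670588 = 1.506
Σt over all 12·5 pixels = 697864/6375 ≈ 109.4688627
V = pitch²·Σt = 0.79²·697864/6375 = 68.320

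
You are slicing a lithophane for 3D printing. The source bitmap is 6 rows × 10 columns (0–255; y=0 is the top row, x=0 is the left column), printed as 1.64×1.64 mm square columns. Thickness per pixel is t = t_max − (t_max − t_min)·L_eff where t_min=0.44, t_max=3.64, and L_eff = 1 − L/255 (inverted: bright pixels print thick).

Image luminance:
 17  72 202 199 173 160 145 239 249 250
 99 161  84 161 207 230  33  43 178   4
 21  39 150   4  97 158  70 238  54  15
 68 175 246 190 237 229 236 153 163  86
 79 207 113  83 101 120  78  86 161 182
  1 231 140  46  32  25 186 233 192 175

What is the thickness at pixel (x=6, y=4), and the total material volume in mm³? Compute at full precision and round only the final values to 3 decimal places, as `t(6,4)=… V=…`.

span = t_max - t_min = 3.64 - 0.44 = 3.200
L(6,4) = 78, L_eff = 1 - 78/255 = 0.694118 (inverted)
t(6,4) = 3.64 - 3.200·0.694118 = 1.419
Σt over all 6·10 pixels = 161756/1275 ≈ 126.8674510
V = pitch²·Σt = 1.64²·161756/1275 = 341.223

t(6,4)=1.419 V=341.223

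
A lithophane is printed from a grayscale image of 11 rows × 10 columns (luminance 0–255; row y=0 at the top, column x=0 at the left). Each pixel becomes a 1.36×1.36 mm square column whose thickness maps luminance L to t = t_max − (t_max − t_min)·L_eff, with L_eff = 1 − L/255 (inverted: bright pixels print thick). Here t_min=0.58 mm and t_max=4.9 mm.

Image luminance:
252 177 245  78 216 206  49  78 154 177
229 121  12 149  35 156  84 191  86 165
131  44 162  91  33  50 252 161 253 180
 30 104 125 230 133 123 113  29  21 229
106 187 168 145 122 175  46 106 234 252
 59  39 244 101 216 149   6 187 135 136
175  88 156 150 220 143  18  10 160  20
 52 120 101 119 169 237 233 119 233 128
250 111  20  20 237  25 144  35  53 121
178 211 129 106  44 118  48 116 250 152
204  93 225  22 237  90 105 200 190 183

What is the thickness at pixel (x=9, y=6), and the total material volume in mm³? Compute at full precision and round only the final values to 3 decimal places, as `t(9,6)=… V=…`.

span = t_max - t_min = 4.9 - 0.58 = 4.320
L(9,6) = 20, L_eff = 1 - 20/255 = 0.921569 (inverted)
t(9,6) = 4.9 - 4.320·0.921569 = 0.919
Σt over all 11·10 pixels = 133207/425 ≈ 313.4282353
V = pitch²·Σt = 1.36²·133207/425 = 579.717

t(9,6)=0.919 V=579.717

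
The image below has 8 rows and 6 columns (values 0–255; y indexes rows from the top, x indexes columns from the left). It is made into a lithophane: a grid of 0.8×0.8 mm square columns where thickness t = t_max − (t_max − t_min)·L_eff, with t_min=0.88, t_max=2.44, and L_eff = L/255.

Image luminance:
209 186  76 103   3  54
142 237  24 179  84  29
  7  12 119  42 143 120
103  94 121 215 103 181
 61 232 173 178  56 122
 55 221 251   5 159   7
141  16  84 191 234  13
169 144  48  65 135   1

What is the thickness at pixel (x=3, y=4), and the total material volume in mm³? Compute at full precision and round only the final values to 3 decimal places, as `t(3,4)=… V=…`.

span = t_max - t_min = 2.44 - 0.88 = 1.560
L(3,4) = 178, L_eff = 178/255 = 0.698039
t(3,4) = 2.44 - 1.560·0.698039 = 1.351
Σt over all 8·6 pixels = 179369/2125 ≈ 84.4089412
V = pitch²·Σt = 0.8²·179369/2125 = 54.022

t(3,4)=1.351 V=54.022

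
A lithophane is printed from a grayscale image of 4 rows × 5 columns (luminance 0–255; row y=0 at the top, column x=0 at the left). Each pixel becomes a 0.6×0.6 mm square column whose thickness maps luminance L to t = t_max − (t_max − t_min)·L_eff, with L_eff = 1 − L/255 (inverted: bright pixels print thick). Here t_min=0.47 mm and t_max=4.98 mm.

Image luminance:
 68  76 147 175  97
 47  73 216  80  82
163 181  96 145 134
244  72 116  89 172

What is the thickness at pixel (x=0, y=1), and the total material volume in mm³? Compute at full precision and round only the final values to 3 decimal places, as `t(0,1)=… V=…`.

t(0,1)=1.301 V=19.130

span = t_max - t_min = 4.98 - 0.47 = 4.510
L(0,1) = 47, L_eff = 1 - 47/255 = 0.815686 (inverted)
t(0,1) = 4.98 - 4.510·0.815686 = 1.301
Σt over all 4·5 pixels = 1355023/25500 ≈ 53.1381569
V = pitch²·Σt = 0.6²·1355023/25500 = 19.130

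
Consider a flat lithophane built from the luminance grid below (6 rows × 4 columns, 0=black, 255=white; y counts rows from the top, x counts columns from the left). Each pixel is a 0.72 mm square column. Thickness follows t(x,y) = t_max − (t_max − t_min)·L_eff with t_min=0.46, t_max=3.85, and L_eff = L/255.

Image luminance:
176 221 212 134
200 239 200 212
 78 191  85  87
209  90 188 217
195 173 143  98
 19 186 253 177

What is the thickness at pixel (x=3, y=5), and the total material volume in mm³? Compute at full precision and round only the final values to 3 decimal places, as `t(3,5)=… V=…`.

span = t_max - t_min = 3.85 - 0.46 = 3.390
L(3,5) = 177, L_eff = 177/255 = 0.694118
t(3,5) = 3.85 - 3.390·0.694118 = 1.497
Σt over all 6·4 pixels = 335321/8500 ≈ 39.4495294
V = pitch²·Σt = 0.72²·335321/8500 = 20.451

t(3,5)=1.497 V=20.451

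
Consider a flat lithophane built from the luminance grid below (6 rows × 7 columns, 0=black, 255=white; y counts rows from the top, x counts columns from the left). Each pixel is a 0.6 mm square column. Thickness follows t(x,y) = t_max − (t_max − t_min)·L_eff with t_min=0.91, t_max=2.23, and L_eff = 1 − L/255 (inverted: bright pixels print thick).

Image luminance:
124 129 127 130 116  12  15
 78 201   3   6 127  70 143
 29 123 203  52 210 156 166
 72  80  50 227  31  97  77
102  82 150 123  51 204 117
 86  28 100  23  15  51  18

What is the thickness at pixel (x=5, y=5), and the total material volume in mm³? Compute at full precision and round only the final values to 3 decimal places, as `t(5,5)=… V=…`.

t(5,5)=1.174 V=21.221

span = t_max - t_min = 2.23 - 0.91 = 1.320
L(5,5) = 51, L_eff = 1 - 51/255 = 0.800000 (inverted)
t(5,5) = 2.23 - 1.320·0.800000 = 1.174
Σt over all 6·7 pixels = 250523/4250 ≈ 58.9465882
V = pitch²·Σt = 0.6²·250523/4250 = 21.221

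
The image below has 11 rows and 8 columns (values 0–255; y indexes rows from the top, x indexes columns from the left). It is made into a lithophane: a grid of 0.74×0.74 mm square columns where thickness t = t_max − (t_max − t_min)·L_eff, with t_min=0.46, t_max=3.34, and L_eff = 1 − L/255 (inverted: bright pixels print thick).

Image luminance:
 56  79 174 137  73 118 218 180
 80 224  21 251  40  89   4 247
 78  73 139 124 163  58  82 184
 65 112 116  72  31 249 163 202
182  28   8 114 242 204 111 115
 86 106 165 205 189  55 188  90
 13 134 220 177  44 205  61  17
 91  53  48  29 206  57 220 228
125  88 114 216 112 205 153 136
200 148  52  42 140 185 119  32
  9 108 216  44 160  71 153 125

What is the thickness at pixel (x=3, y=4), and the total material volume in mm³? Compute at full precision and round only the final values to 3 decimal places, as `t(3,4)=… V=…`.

span = t_max - t_min = 3.34 - 0.46 = 2.880
L(3,4) = 114, L_eff = 1 - 114/255 = 0.552941 (inverted)
t(3,4) = 3.34 - 2.880·0.552941 = 1.748
Σt over all 11·8 pixels = 343924/2125 ≈ 161.8465882
V = pitch²·Σt = 0.74²·343924/2125 = 88.627

t(3,4)=1.748 V=88.627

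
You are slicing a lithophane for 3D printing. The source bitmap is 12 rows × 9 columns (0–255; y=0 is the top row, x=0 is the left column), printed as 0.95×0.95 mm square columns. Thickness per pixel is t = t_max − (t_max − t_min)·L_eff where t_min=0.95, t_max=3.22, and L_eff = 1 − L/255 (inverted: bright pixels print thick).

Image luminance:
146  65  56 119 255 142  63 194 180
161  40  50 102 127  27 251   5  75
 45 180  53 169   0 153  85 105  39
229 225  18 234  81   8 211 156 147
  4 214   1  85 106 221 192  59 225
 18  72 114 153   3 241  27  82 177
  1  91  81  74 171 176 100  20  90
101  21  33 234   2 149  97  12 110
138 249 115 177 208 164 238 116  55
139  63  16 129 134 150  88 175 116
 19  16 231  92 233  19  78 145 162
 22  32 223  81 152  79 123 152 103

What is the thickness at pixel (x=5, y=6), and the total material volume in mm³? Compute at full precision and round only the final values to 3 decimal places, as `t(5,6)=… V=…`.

span = t_max - t_min = 3.22 - 0.95 = 2.270
L(5,6) = 176, L_eff = 1 - 176/255 = 0.309804 (inverted)
t(5,6) = 3.22 - 2.270·0.309804 = 2.517
Σt over all 12·9 pixels = 1076459/5100 ≈ 211.0703922
V = pitch²·Σt = 0.95²·1076459/5100 = 190.491

t(5,6)=2.517 V=190.491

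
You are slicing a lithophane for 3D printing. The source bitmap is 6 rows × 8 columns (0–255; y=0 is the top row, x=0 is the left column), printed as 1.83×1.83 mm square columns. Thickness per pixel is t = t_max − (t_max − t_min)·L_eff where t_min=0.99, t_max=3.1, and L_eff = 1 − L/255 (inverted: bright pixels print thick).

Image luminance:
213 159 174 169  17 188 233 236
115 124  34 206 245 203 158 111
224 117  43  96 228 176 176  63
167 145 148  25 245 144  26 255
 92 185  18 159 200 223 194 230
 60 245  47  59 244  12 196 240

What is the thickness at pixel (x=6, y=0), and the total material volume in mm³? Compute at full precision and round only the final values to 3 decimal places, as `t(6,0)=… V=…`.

span = t_max - t_min = 3.1 - 0.99 = 2.110
L(6,0) = 233, L_eff = 1 - 233/255 = 0.086275 (inverted)
t(6,0) = 3.1 - 2.110·0.086275 = 2.918
Σt over all 6·8 pixels = 2745097/25500 ≈ 107.6508627
V = pitch²·Σt = 1.83²·2745097/25500 = 360.512

t(6,0)=2.918 V=360.512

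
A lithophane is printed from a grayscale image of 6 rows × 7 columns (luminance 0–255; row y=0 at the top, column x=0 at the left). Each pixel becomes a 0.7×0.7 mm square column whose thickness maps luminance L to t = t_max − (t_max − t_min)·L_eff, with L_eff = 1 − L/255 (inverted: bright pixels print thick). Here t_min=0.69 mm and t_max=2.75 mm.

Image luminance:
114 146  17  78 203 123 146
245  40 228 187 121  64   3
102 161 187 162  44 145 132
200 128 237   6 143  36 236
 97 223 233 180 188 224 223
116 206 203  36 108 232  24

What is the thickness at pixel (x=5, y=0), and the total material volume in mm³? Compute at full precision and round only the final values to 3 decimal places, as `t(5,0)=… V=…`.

span = t_max - t_min = 2.75 - 0.69 = 2.060
L(5,0) = 123, L_eff = 1 - 123/255 = 0.517647 (inverted)
t(5,0) = 2.75 - 2.060·0.517647 = 1.684
Σt over all 6·7 pixels = 489988/6375 ≈ 76.8608627
V = pitch²·Σt = 0.7²·489988/6375 = 37.662

t(5,0)=1.684 V=37.662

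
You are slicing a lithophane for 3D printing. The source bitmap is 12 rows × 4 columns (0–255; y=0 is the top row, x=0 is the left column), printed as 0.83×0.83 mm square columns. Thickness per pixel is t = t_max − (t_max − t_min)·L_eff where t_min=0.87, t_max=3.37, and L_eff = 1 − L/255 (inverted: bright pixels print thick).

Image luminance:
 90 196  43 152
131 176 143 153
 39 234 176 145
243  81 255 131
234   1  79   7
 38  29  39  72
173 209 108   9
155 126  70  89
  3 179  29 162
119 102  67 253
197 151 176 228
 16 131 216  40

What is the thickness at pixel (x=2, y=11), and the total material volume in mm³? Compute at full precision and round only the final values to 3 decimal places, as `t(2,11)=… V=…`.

span = t_max - t_min = 3.37 - 0.87 = 2.500
L(2,11) = 216, L_eff = 1 - 216/255 = 0.152941 (inverted)
t(2,11) = 3.37 - 2.500·0.152941 = 2.988
Σt over all 12·4 pixels = 84621/850 ≈ 99.5541176
V = pitch²·Σt = 0.83²·84621/850 = 68.583

t(2,11)=2.988 V=68.583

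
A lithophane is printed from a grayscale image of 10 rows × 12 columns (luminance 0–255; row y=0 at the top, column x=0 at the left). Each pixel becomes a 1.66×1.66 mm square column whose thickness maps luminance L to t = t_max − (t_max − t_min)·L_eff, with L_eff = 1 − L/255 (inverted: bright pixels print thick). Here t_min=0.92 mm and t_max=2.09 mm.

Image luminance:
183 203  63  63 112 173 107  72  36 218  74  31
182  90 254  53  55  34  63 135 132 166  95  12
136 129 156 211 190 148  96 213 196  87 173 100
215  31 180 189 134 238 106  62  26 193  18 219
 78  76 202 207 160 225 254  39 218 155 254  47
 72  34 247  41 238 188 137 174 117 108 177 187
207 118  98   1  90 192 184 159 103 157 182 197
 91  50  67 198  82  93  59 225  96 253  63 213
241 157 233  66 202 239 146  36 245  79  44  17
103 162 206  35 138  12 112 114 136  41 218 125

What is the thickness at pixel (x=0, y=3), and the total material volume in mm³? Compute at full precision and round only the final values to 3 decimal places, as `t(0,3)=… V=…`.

span = t_max - t_min = 2.09 - 0.92 = 1.170
L(0,3) = 215, L_eff = 1 - 215/255 = 0.156863 (inverted)
t(0,3) = 2.09 - 1.170·0.156863 = 1.906
Σt over all 10·12 pixels = 390327/2125 ≈ 183.6832941
V = pitch²·Σt = 1.66²·390327/2125 = 506.158

t(0,3)=1.906 V=506.158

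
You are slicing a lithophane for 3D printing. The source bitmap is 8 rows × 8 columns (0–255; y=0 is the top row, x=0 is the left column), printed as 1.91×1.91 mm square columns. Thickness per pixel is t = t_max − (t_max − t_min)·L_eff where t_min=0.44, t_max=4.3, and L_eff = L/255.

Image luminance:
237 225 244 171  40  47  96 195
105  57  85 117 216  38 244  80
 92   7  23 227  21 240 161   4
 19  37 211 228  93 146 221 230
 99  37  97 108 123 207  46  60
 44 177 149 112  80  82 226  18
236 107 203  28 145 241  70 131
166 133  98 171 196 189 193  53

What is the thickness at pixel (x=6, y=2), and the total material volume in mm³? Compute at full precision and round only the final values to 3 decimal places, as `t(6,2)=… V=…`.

span = t_max - t_min = 4.3 - 0.44 = 3.860
L(6,2) = 161, L_eff = 161/255 = 0.631373
t(6,2) = 4.3 - 3.860·0.631373 = 1.863
Σt over all 8·8 pixels = 964837/6375 ≈ 151.3469804
V = pitch²·Σt = 1.91²·964837/6375 = 552.129

t(6,2)=1.863 V=552.129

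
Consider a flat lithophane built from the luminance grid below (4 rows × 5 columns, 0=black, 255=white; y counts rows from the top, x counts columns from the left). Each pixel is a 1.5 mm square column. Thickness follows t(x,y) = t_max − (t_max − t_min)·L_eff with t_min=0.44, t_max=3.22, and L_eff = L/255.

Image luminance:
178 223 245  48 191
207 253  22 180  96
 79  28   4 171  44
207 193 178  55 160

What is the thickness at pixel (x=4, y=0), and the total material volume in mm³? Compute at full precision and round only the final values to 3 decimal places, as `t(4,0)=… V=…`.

t(4,0)=1.138 V=77.150

span = t_max - t_min = 3.22 - 0.44 = 2.780
L(4,0) = 191, L_eff = 191/255 = 0.749020
t(4,0) = 3.22 - 2.780·0.749020 = 1.138
Σt over all 4·5 pixels = 218591/6375 ≈ 34.2887843
V = pitch²·Σt = 1.5²·218591/6375 = 77.150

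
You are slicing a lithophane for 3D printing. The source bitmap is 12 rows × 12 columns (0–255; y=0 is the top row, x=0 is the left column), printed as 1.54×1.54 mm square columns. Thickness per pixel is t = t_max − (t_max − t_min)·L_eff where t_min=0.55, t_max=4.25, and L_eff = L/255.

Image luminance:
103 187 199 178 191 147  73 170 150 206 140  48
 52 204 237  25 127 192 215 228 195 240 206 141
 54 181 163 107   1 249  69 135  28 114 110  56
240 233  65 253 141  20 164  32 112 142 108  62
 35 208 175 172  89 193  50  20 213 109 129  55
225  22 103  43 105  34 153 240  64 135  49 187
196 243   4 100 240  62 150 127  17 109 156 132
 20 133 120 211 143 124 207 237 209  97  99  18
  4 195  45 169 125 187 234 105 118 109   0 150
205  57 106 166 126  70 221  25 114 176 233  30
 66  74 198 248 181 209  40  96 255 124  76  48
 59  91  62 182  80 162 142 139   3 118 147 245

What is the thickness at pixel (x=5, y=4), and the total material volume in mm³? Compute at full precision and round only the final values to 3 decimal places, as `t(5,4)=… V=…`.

t(5,4)=1.450 V=808.957

span = t_max - t_min = 4.25 - 0.55 = 3.700
L(5,4) = 193, L_eff = 193/255 = 0.756863
t(5,4) = 4.25 - 3.700·0.756863 = 1.450
Σt over all 12·12 pixels = 86981/255 ≈ 341.1019608
V = pitch²·Σt = 1.54²·86981/255 = 808.957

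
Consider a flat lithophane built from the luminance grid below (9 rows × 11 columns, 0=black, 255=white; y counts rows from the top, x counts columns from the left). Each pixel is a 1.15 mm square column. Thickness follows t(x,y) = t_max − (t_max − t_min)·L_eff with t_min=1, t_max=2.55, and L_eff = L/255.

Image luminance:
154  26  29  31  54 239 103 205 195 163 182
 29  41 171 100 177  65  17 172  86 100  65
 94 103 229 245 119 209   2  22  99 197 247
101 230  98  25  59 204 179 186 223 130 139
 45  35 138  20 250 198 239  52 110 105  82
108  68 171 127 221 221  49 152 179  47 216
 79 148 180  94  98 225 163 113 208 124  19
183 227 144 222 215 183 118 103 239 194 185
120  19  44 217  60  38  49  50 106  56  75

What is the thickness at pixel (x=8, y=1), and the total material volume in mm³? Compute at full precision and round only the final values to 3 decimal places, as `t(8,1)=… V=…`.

t(8,1)=2.027 V=231.974

span = t_max - t_min = 2.55 - 1 = 1.550
L(8,1) = 86, L_eff = 86/255 = 0.337255
t(8,1) = 2.55 - 1.550·0.337255 = 2.027
Σt over all 9·11 pixels = 29819/170 ≈ 175.4058824
V = pitch²·Σt = 1.15²·29819/170 = 231.974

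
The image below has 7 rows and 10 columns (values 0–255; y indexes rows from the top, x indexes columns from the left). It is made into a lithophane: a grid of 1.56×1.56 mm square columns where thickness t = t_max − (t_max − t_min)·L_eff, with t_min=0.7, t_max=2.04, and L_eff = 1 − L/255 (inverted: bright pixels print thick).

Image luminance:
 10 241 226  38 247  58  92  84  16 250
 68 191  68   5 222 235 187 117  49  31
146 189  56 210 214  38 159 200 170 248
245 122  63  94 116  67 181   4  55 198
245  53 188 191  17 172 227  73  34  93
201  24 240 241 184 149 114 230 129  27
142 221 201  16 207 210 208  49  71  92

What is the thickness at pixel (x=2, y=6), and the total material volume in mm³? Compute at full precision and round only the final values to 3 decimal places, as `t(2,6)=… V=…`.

t(2,6)=1.756 V=240.211

span = t_max - t_min = 2.04 - 0.7 = 1.340
L(2,6) = 201, L_eff = 1 - 201/255 = 0.211765 (inverted)
t(2,6) = 2.04 - 1.340·0.211765 = 1.756
Σt over all 7·10 pixels = 419501/4250 ≈ 98.7061176
V = pitch²·Σt = 1.56²·419501/4250 = 240.211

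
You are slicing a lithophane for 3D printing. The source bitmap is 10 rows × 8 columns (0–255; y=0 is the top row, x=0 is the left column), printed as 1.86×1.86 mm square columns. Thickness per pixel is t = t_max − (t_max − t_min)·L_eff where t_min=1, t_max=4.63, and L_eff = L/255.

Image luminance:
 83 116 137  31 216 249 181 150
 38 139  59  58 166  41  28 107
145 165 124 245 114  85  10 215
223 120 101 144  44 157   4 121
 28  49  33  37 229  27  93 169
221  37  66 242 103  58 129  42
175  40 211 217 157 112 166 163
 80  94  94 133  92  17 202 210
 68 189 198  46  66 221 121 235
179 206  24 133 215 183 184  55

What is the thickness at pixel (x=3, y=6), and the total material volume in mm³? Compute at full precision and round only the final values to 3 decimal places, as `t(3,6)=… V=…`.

t(3,6)=1.541 V=795.600

span = t_max - t_min = 4.63 - 1 = 3.630
L(3,6) = 217, L_eff = 217/255 = 0.850980
t(3,6) = 4.63 - 3.630·0.850980 = 1.541
Σt over all 10·8 pixels = 390947/1700 ≈ 229.9688235
V = pitch²·Σt = 1.86²·390947/1700 = 795.600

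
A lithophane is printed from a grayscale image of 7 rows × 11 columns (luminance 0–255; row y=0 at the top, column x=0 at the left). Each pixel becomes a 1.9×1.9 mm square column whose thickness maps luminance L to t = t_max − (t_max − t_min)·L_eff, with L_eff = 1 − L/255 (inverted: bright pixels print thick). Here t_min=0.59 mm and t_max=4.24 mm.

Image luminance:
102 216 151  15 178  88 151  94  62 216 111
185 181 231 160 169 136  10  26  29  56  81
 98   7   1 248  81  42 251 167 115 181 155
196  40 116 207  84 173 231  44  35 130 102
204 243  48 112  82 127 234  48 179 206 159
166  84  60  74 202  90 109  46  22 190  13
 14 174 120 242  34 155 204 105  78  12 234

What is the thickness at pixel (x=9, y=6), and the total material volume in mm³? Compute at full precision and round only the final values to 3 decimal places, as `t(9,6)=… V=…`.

t(9,6)=0.762 V=650.861

span = t_max - t_min = 4.24 - 0.59 = 3.650
L(9,6) = 12, L_eff = 1 - 12/255 = 0.952941 (inverted)
t(9,6) = 4.24 - 3.650·0.952941 = 0.762
Σt over all 7·11 pixels = 919499/5100 ≈ 180.2939216
V = pitch²·Σt = 1.9²·919499/5100 = 650.861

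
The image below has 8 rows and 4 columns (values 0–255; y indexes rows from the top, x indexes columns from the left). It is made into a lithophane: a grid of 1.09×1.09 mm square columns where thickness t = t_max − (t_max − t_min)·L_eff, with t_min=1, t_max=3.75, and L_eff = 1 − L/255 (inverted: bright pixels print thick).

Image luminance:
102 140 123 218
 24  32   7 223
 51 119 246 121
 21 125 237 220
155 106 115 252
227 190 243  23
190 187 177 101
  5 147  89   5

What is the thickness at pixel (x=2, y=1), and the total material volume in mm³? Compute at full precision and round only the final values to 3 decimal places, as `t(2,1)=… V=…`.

t(2,1)=1.075 V=92.102

span = t_max - t_min = 3.75 - 1 = 2.750
L(2,1) = 7, L_eff = 1 - 7/255 = 0.972549 (inverted)
t(2,1) = 3.75 - 2.750·0.972549 = 1.075
Σt over all 8·4 pixels = 26357/340 ≈ 77.5205882
V = pitch²·Σt = 1.09²·26357/340 = 92.102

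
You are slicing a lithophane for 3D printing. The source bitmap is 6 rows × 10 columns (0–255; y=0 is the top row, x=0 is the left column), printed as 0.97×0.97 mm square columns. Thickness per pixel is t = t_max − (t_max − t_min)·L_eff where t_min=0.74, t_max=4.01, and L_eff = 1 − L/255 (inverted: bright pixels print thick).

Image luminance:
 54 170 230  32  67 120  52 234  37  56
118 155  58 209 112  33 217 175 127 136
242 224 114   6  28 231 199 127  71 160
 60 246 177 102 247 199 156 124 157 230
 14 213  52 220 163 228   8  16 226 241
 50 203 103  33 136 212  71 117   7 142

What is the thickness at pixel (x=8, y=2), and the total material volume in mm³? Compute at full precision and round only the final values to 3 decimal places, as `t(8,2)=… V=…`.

span = t_max - t_min = 4.01 - 0.74 = 3.270
L(8,2) = 71, L_eff = 1 - 71/255 = 0.721569 (inverted)
t(8,2) = 4.01 - 3.270·0.721569 = 1.650
Σt over all 6·10 pixels = 1243623/8500 ≈ 146.3085882
V = pitch²·Σt = 0.97²·1243623/8500 = 137.662

t(8,2)=1.650 V=137.662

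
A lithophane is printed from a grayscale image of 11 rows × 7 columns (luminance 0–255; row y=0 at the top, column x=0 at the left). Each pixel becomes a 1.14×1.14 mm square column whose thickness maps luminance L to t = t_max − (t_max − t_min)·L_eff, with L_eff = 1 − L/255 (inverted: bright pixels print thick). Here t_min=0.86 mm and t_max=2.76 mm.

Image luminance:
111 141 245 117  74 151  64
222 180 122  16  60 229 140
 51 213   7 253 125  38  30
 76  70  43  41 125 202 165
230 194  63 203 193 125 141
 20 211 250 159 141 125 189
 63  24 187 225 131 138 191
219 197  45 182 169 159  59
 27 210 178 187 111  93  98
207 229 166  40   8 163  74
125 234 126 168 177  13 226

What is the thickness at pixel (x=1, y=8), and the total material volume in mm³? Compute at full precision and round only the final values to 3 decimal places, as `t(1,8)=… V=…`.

span = t_max - t_min = 2.76 - 0.86 = 1.900
L(1,8) = 210, L_eff = 1 - 210/255 = 0.176471 (inverted)
t(1,8) = 2.76 - 1.900·0.176471 = 2.425
Σt over all 11·7 pixels = 143.74
V = pitch²·Σt = 1.14²·143.74 = 186.805

t(1,8)=2.425 V=186.805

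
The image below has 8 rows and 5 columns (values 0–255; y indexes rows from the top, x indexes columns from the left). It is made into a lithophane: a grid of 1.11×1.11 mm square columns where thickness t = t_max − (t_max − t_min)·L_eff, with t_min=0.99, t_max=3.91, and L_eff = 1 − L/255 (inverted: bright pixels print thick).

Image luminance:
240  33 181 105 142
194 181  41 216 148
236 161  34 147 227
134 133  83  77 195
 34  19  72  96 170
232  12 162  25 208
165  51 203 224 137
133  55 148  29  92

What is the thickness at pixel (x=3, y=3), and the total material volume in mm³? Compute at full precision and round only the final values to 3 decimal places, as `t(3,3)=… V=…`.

t(3,3)=1.872 V=121.804

span = t_max - t_min = 3.91 - 0.99 = 2.920
L(3,3) = 77, L_eff = 1 - 77/255 = 0.698039 (inverted)
t(3,3) = 3.91 - 2.920·0.698039 = 1.872
Σt over all 8·5 pixels = 8403/85 ≈ 98.8588235
V = pitch²·Σt = 1.11²·8403/85 = 121.804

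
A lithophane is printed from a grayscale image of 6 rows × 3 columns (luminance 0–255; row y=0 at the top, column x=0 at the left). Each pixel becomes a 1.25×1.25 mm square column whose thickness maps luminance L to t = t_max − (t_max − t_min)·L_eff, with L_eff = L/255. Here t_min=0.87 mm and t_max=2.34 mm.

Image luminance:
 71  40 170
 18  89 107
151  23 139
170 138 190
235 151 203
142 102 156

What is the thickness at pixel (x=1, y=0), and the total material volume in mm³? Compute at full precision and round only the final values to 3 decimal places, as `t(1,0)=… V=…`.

t(1,0)=2.109 V=45.141

span = t_max - t_min = 2.34 - 0.87 = 1.470
L(1,0) = 40, L_eff = 40/255 = 0.156863
t(1,0) = 2.34 - 1.470·0.156863 = 2.109
Σt over all 6·3 pixels = 28.89
V = pitch²·Σt = 1.25²·28.89 = 45.141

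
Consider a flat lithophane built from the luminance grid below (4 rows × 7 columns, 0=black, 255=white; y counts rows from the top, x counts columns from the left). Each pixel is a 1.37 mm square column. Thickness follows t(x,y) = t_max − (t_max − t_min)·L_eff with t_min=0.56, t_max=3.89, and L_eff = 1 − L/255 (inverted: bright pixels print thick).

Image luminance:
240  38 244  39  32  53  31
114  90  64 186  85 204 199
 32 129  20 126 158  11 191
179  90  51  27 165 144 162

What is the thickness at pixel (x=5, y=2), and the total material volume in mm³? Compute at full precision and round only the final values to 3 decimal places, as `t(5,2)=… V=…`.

span = t_max - t_min = 3.89 - 0.56 = 3.330
L(5,2) = 11, L_eff = 1 - 11/255 = 0.956863 (inverted)
t(5,2) = 3.89 - 3.330·0.956863 = 0.704
Σt over all 4·7 pixels = 119456/2125 ≈ 56.2145882
V = pitch²·Σt = 1.37²·119456/2125 = 105.509

t(5,2)=0.704 V=105.509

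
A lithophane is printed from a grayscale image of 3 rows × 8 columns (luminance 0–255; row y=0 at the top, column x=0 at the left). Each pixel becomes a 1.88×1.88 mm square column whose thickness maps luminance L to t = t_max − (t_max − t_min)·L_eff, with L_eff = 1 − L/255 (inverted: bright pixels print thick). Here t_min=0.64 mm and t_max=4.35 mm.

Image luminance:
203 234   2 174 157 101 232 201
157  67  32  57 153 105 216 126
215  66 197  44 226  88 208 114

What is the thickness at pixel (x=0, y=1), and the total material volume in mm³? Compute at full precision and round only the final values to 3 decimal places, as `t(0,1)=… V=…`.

t(0,1)=2.924 V=227.838

span = t_max - t_min = 4.35 - 0.64 = 3.710
L(0,1) = 157, L_eff = 1 - 157/255 = 0.384314 (inverted)
t(0,1) = 4.35 - 3.710·0.384314 = 2.924
Σt over all 3·8 pixels = 109587/1700 ≈ 64.4629412
V = pitch²·Σt = 1.88²·109587/1700 = 227.838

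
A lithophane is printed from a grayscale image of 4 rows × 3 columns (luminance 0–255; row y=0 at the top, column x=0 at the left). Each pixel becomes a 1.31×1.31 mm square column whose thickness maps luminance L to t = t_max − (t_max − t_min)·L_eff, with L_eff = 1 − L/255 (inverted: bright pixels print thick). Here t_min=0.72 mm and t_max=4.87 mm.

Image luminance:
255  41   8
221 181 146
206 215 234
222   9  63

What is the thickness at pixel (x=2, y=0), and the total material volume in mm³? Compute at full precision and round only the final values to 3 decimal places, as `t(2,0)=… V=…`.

span = t_max - t_min = 4.87 - 0.72 = 4.150
L(2,0) = 8, L_eff = 1 - 8/255 = 0.968627 (inverted)
t(2,0) = 4.87 - 4.150·0.968627 = 0.850
Σt over all 4·3 pixels = 193547/5100 ≈ 37.9503922
V = pitch²·Σt = 1.31²·193547/5100 = 65.127

t(2,0)=0.850 V=65.127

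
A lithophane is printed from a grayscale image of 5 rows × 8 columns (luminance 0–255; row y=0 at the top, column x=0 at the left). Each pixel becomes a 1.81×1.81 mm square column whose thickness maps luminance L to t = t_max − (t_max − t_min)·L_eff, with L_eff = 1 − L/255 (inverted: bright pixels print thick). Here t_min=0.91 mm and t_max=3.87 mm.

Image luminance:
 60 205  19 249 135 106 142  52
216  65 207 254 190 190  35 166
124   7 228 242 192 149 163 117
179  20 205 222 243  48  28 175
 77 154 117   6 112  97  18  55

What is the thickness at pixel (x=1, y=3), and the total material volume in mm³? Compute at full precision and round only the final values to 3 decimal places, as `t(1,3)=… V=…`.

span = t_max - t_min = 3.87 - 0.91 = 2.960
L(1,3) = 20, L_eff = 1 - 20/255 = 0.921569 (inverted)
t(1,3) = 3.87 - 2.960·0.921569 = 1.142
Σt over all 5·8 pixels = 621956/6375 ≈ 97.5617255
V = pitch²·Σt = 1.81²·621956/6375 = 319.622

t(1,3)=1.142 V=319.622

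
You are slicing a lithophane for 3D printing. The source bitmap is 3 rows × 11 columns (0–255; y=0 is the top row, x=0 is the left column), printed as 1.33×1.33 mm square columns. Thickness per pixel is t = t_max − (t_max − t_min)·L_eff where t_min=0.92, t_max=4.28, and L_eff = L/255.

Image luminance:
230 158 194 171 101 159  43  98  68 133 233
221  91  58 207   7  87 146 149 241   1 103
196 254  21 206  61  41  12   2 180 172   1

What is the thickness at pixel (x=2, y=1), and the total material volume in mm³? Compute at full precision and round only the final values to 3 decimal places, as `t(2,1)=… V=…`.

span = t_max - t_min = 4.28 - 0.92 = 3.360
L(2,1) = 58, L_eff = 58/255 = 0.227451
t(2,1) = 4.28 - 3.360·0.227451 = 3.516
Σt over all 3·11 pixels = 1495/17 ≈ 87.9411765
V = pitch²·Σt = 1.33²·1495/17 = 155.559

t(2,1)=3.516 V=155.559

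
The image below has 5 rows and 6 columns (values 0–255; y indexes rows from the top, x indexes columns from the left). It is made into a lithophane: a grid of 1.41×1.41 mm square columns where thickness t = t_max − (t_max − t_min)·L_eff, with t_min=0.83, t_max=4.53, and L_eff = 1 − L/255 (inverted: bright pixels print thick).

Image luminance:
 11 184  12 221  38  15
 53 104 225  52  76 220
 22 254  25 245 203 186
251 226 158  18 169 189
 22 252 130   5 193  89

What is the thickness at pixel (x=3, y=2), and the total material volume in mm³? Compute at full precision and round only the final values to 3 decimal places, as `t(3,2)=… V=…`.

t(3,2)=4.385 V=160.507

span = t_max - t_min = 4.53 - 0.83 = 3.700
L(3,2) = 245, L_eff = 1 - 245/255 = 0.039216 (inverted)
t(3,2) = 4.53 - 3.700·0.039216 = 4.385
Σt over all 5·6 pixels = 205871/2550 ≈ 80.7337255
V = pitch²·Σt = 1.41²·205871/2550 = 160.507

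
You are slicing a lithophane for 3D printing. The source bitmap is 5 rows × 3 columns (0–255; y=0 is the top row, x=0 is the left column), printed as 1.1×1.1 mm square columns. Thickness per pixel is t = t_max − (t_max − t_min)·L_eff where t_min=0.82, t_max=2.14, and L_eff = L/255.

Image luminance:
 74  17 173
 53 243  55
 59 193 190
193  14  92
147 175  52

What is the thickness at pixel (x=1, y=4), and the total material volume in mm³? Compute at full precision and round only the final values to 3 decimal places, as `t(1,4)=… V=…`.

span = t_max - t_min = 2.14 - 0.82 = 1.320
L(1,4) = 175, L_eff = 175/255 = 0.686275
t(1,4) = 2.14 - 1.320·0.686275 = 1.234
Σt over all 5·3 pixels = 19673/850 ≈ 23.1447059
V = pitch²·Σt = 1.1²·19673/850 = 28.005

t(1,4)=1.234 V=28.005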